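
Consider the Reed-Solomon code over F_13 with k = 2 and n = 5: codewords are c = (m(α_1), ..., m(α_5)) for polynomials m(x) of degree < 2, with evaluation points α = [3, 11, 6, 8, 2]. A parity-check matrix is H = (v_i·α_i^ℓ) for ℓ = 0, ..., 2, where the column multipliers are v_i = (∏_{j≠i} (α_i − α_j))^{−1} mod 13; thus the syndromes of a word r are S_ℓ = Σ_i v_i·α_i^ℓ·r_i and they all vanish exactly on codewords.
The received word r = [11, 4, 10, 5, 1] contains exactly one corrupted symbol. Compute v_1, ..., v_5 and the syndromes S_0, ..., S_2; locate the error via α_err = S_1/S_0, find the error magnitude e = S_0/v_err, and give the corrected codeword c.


S = (9, 5, 10), error at position 5, error magnitude e = 7, c = [11, 4, 10, 5, 7].

Step 1: column multipliers v_i = (∏_{j≠i}(α_i − α_j))^{−1} mod 13.
  i = 1 (α = 3): (3−11)(3−6)(3−8)(3−2) = (−8)·(−3)·(−5)·1 = −120 ≡ 10, so v_1 = 10^{−1} = 4 (mod 13).
  i = 2 (α = 11): (11−3)(11−6)(11−8)(11−2) = 8·5·3·9 = 1080 ≡ 1, so v_2 = 1^{−1} = 1 (mod 13).
  i = 3 (α = 6): (6−3)(6−11)(6−8)(6−2) = 3·(−5)·(−2)·4 = 120 ≡ 3, so v_3 = 3^{−1} = 9 (mod 13).
  i = 4 (α = 8): (8−3)(8−11)(8−6)(8−2) = 5·(−3)·2·6 = −180 ≡ 2, so v_4 = 2^{−1} = 7 (mod 13).
  i = 5 (α = 2): (2−3)(2−11)(2−6)(2−8) = (−1)·(−9)·(−4)·(−6) = 216 ≡ 8, so v_5 = 8^{−1} = 5 (mod 13).
  v = [4, 1, 9, 7, 5].
Step 2: syndromes of r = [11, 4, 10, 5, 1] (all sums mod 13).
  S_0 = Σ v_i r_i = 4·11 + 1·4 + 9·10 + 7·5 + 5·1 = 178 ≡ 9.
  S_1 = Σ v_i α_i r_i = 4·3·11 + 1·11·4 + 9·6·10 + 7·8·5 + 5·2·1 = 1006 ≡ 5.
  α_i^2 mod 13 = [9, 4, 10, 12, 4].
  S_2 = Σ v_i α_i^2 r_i = 4·9·11 + 1·4·4 + 9·10·10 + 7·12·5 + 5·4·1 = 1752 ≡ 10.
  S = (9, 5, 10) ≠ 0, so r is not a codeword (an error is present).
Step 3: locate the error. For a single error e at position i, S_ℓ = v_i·e·α_i^ℓ, so α_err = S_1/S_0.
  S_0^{−1} = 9^{−1} = 3 (mod 13), so α_err = 5·3 = 15 ≡ 2 = α_5. Error position i = 5.
  Consistency check: S_2/S_1 = 10·8 = 80 ≡ 2 = α_err ✓ (single-error assumption holds).
Step 4: error magnitude e = S_0/v_5 = S_0·∏_{j≠5}(α_5 − α_j) = 9·8 = 72 ≡ 7 (mod 13).
Step 5: correct position 5: c_5 = r_5 − e = 1 − 7 ≡ 7 (mod 13). Hence c = [11, 4, 10, 5, 7].
  Check: interpolating c through the α_i gives m(x) = 12 + 4·x (degree < 2) with m(α_i) = c_i for every i, so c is indeed a codeword.


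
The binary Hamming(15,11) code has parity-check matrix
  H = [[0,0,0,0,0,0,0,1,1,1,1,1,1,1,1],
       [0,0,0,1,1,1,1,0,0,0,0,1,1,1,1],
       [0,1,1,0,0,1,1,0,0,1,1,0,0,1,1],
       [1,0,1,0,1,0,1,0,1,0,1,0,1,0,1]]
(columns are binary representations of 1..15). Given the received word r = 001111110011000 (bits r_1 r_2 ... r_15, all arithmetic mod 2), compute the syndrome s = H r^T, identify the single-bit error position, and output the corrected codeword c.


s = (1, 1, 0, 0)^T, error position = 12, corrected codeword c = 001111110010000

Compute s = H r^T mod 2 one row at a time:
  s_1 = 1 + 0 + 0 + 1 + 1 + 0 + 0 + 0 = 3 ≡ 1 (mod 2).
  s_2 = 1 + 1 + 1 + 1 + 1 + 0 + 0 + 0 = 5 ≡ 1 (mod 2).
  s_3 = 0 + 1 + 1 + 1 + 0 + 1 + 0 + 0 = 4 ≡ 0 (mod 2).
  s_4 = 0 + 1 + 1 + 1 + 0 + 1 + 0 + 0 = 4 ≡ 0 (mod 2).
s = (1, 1, 0, 0)^T — this equals column 12 of H (binary 1100), so error is at position 12.
Correct: flip bit 12 of r = 001111110011000 to get c = 001111110010000.


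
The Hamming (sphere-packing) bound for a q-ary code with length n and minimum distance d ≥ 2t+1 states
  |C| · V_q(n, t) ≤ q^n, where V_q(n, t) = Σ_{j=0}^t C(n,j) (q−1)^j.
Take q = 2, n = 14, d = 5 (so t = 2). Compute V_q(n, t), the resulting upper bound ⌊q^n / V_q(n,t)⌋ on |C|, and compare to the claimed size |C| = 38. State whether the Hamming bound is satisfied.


V_q(n, t) = 106, q^n = 16384, Hamming bound = 154, |C| = 38 ≤ bound (satisfied).

Step 1: Compute V_q(n, t) = Σ_{j=0}^2 C(n, j) (q−1)^j.
  j = 0: C(14,0)·(1)^0 = 1·1 = 1.
  j = 1: C(14,1)·(1)^1 = 14·1 = 14.
  j = 2: C(14,2)·(1)^2 = 91·1 = 91.
  V_q(n, t) = 1 + 14 + 91 = 106.
Step 2: q^n = 2^14 = 16384.
Step 3: Hamming bound ⌊q^n / V_q(n,t)⌋ = ⌊16384/106⌋ = 154.
Step 4: Compare |C| = 38 to 154: satisfied.
The claimed |C| lies below the Hamming bound.


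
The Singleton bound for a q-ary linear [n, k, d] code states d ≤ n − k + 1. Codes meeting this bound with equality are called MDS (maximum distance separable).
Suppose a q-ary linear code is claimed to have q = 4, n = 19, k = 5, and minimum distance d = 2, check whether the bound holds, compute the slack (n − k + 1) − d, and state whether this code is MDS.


Singleton RHS = n − k + 1 = 15, slack = 13, bound satisfied, not MDS.

Singleton bound: d ≤ n − k + 1.
Here n = 19, k = 5, so n − k + 1 = 15.
Given d = 2, check d ≤ 15: YES.
Slack = (n − k + 1) − d = 13.
The code is NOT MDS (slack = 13 > 0).
Description: the claimed parameters are [19, 5, 2]_4; such a code would be non-MDS.


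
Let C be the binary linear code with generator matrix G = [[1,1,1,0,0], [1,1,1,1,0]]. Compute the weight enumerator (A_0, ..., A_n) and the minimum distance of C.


Weight distribution: A_0 = 1, A_1 = 1, A_3 = 1, A_4 = 1. Minimum distance d = 1.

Enumerate all 2^2 = 4 messages m ∈ F_2^2.
For each, compute codeword c = mG in F_2^5, then tally its weight.
  m = 00 → c = 00000, weight = 0.
  m = 10 → c = 11100, weight = 3.
  m = 01 → c = 11110, weight = 4.
  m = 11 → c = 00010, weight = 1.
Tally weights:
  weight 0: 1 codewords.
  weight 1: 1 codewords.
  weight 3: 1 codewords.
  weight 4: 1 codewords.
Minimum distance d = smallest w > 0 with A_w > 0 = 1.
Sanity: Σ A_w = 4 = 2^2 = 4 ✓.


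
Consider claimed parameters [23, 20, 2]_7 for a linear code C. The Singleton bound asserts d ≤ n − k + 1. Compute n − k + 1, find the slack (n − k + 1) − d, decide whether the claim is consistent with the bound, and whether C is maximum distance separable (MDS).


Singleton RHS = n − k + 1 = 4, slack = 2, bound satisfied, not MDS.

Singleton bound: d ≤ n − k + 1.
Here n = 23, k = 20, so n − k + 1 = 4.
Given d = 2, check d ≤ 4: YES.
Slack = (n − k + 1) − d = 2.
The code is NOT MDS (slack = 2 > 0).
Description: the claimed parameters are [23, 20, 2]_7; such a code would be non-MDS.


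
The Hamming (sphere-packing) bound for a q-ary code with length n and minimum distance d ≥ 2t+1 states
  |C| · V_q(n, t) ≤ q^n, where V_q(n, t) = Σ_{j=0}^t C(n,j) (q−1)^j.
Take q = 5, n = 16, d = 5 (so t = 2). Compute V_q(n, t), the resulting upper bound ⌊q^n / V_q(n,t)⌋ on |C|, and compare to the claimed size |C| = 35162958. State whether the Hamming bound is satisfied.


V_q(n, t) = 1985, q^n = 152587890625, Hamming bound = 76870473, |C| = 35162958 ≤ bound (satisfied).

Step 1: Compute V_q(n, t) = Σ_{j=0}^2 C(n, j) (q−1)^j.
  j = 0: C(16,0)·(4)^0 = 1·1 = 1.
  j = 1: C(16,1)·(4)^1 = 16·4 = 64.
  j = 2: C(16,2)·(4)^2 = 120·16 = 1920.
  V_q(n, t) = 1 + 64 + 1920 = 1985.
Step 2: q^n = 5^16 = 152587890625.
Step 3: Hamming bound ⌊q^n / V_q(n,t)⌋ = ⌊152587890625/1985⌋ = 76870473.
Step 4: Compare |C| = 35162958 to 76870473: satisfied.
The claimed |C| lies below the Hamming bound.


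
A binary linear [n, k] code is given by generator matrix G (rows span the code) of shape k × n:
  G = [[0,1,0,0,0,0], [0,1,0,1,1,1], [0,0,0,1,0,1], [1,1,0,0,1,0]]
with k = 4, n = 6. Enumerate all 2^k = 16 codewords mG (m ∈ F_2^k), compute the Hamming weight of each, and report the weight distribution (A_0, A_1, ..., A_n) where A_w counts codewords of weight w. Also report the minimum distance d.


Weight distribution: A_0 = 1, A_1 = 3, A_2 = 4, A_3 = 4, A_4 = 3, A_5 = 1. Minimum distance d = 1.

Enumerate all 2^4 = 16 messages m ∈ F_2^4.
For each, compute codeword c = mG in F_2^6, then tally its weight.
  m = 0000 → c = 000000, weight = 0.
  m = 1000 → c = 010000, weight = 1.
  m = 0100 → c = 010111, weight = 4.
  m = 1100 → c = 000111, weight = 3.
  m = 0010 → c = 000101, weight = 2.
  m = 1010 → c = 010101, weight = 3.
  m = 0110 → c = 010010, weight = 2.
  m = 1110 → c = 000010, weight = 1.
  m = 0001 → c = 110010, weight = 3.
  m = 1001 → c = 100010, weight = 2.
  m = 0101 → c = 100101, weight = 3.
  m = 1101 → c = 110101, weight = 4.
  m = 0011 → c = 110111, weight = 5.
  m = 1011 → c = 100111, weight = 4.
  m = 0111 → c = 100000, weight = 1.
  m = 1111 → c = 110000, weight = 2.
Tally weights:
  weight 0: 1 codewords.
  weight 1: 3 codewords.
  weight 2: 4 codewords.
  weight 3: 4 codewords.
  weight 4: 3 codewords.
  weight 5: 1 codewords.
Minimum distance d = smallest w > 0 with A_w > 0 = 1.
Sanity: Σ A_w = 16 = 2^4 = 16 ✓.


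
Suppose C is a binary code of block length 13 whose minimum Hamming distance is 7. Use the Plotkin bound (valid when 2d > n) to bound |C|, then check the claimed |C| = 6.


Plotkin bound M ≤ 14; given |C| = 6 ≤ bound (satisfied).

Check applicability: 2d = 14, n = 13.
2d − n = 1 > 0, so Plotkin applies.
Compute d/(2d−n) = 7/1 ≈ 7.0000.
⌊d/(2d−n)⌋ = 7.
Plotkin bound: M ≤ 2·7 = 14.
Given |C| = 6, check: satisfied.
This |C| is below the Plotkin bound.


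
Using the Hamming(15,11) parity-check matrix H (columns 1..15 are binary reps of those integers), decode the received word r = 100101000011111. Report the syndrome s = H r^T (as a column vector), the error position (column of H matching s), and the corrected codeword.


s = (1, 0, 0, 0)^T, error position = 8, corrected codeword c = 100101010011111

Compute s = H r^T mod 2 one row at a time:
  s_1 = 0 + 0 + 0 + 1 + 1 + 1 + 1 + 1 = 5 ≡ 1 (mod 2).
  s_2 = 1 + 0 + 1 + 0 + 1 + 1 + 1 + 1 = 6 ≡ 0 (mod 2).
  s_3 = 0 + 0 + 1 + 0 + 0 + 1 + 1 + 1 = 4 ≡ 0 (mod 2).
  s_4 = 1 + 0 + 0 + 0 + 0 + 1 + 1 + 1 = 4 ≡ 0 (mod 2).
s = (1, 0, 0, 0)^T — this equals column 8 of H (binary 1000), so error is at position 8.
Correct: flip bit 8 of r = 100101000011111 to get c = 100101010011111.


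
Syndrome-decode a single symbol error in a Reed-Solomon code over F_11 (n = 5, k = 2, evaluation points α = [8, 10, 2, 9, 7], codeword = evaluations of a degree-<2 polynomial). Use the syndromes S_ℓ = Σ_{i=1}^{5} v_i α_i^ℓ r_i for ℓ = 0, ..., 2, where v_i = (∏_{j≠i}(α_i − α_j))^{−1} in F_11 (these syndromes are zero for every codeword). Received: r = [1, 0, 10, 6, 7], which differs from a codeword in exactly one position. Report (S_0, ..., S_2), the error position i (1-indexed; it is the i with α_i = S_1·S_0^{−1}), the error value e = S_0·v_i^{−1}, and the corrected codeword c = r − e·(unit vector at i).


S = (9, 7, 3), error at position 3, error magnitude e = 6, c = [1, 0, 4, 6, 7].

Step 1: column multipliers v_i = (∏_{j≠i}(α_i − α_j))^{−1} mod 11.
  i = 1 (α = 8): (8−10)(8−2)(8−9)(8−7) = (−2)·6·(−1)·1 = 12 ≡ 1, so v_1 = 1^{−1} = 1 (mod 11).
  i = 2 (α = 10): (10−8)(10−2)(10−9)(10−7) = 2·8·1·3 = 48 ≡ 4, so v_2 = 4^{−1} = 3 (mod 11).
  i = 3 (α = 2): (2−8)(2−10)(2−9)(2−7) = (−6)·(−8)·(−7)·(−5) = 1680 ≡ 8, so v_3 = 8^{−1} = 7 (mod 11).
  i = 4 (α = 9): (9−8)(9−10)(9−2)(9−7) = 1·(−1)·7·2 = −14 ≡ 8, so v_4 = 8^{−1} = 7 (mod 11).
  i = 5 (α = 7): (7−8)(7−10)(7−2)(7−9) = (−1)·(−3)·5·(−2) = −30 ≡ 3, so v_5 = 3^{−1} = 4 (mod 11).
  v = [1, 3, 7, 7, 4].
Step 2: syndromes of r = [1, 0, 10, 6, 7] (all sums mod 11).
  S_0 = Σ v_i r_i = 1·1 + 3·0 + 7·10 + 7·6 + 4·7 = 141 ≡ 9.
  S_1 = Σ v_i α_i r_i = 1·8·1 + 3·10·0 + 7·2·10 + 7·9·6 + 4·7·7 = 722 ≡ 7.
  α_i^2 mod 11 = [9, 1, 4, 4, 5].
  S_2 = Σ v_i α_i^2 r_i = 1·9·1 + 3·1·0 + 7·4·10 + 7·4·6 + 4·5·7 = 597 ≡ 3.
  S = (9, 7, 3) ≠ 0, so r is not a codeword (an error is present).
Step 3: locate the error. For a single error e at position i, S_ℓ = v_i·e·α_i^ℓ, so α_err = S_1/S_0.
  S_0^{−1} = 9^{−1} = 5 (mod 11), so α_err = 7·5 = 35 ≡ 2 = α_3. Error position i = 3.
  Consistency check: S_2/S_1 = 3·8 = 24 ≡ 2 = α_err ✓ (single-error assumption holds).
Step 4: error magnitude e = S_0/v_3 = S_0·∏_{j≠3}(α_3 − α_j) = 9·8 = 72 ≡ 6 (mod 11).
Step 5: correct position 3: c_3 = r_3 − e = 10 − 6 ≡ 4 (mod 11). Hence c = [1, 0, 4, 6, 7].
  Check: interpolating c through the α_i gives m(x) = 5 + 5·x (degree < 2) with m(α_i) = c_i for every i, so c is indeed a codeword.


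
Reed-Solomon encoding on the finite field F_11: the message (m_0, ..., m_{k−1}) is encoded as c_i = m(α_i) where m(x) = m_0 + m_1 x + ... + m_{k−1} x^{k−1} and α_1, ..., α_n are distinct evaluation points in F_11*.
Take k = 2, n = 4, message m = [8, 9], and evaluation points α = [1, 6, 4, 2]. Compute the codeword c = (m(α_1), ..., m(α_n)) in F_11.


c = [6, 7, 0, 4]

Message polynomial: m(x) = 8 + 9·x (mod 11).
For each evaluation point α_i, compute m(α_i) mod 11:
  α_1 = 1: Horner steps 9 → 6, so m(1) = 6.
  α_2 = 6: Horner steps 9 → 7, so m(6) = 7.
  α_3 = 4: Horner steps 9 → 0, so m(4) = 0.
  α_4 = 2: Horner steps 9 → 4, so m(2) = 4.
Codeword c = [6, 7, 0, 4] ∈ F_11^4.


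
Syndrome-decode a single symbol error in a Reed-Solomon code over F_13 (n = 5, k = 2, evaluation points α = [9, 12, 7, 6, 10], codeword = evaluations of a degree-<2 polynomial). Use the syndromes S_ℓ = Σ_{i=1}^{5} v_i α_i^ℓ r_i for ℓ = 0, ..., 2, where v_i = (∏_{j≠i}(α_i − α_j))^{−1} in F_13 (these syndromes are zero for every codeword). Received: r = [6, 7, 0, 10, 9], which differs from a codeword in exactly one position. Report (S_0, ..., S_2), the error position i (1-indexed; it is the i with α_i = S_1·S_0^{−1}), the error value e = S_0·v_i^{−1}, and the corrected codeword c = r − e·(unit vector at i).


S = (4, 9, 4), error at position 2, error magnitude e = 5, c = [6, 2, 0, 10, 9].

Step 1: column multipliers v_i = (∏_{j≠i}(α_i − α_j))^{−1} mod 13.
  i = 1 (α = 9): (9−12)(9−7)(9−6)(9−10) = (−3)·2·3·(−1) = 18 ≡ 5, so v_1 = 5^{−1} = 8 (mod 13).
  i = 2 (α = 12): (12−9)(12−7)(12−6)(12−10) = 3·5·6·2 = 180 ≡ 11, so v_2 = 11^{−1} = 6 (mod 13).
  i = 3 (α = 7): (7−9)(7−12)(7−6)(7−10) = (−2)·(−5)·1·(−3) = −30 ≡ 9, so v_3 = 9^{−1} = 3 (mod 13).
  i = 4 (α = 6): (6−9)(6−12)(6−7)(6−10) = (−3)·(−6)·(−1)·(−4) = 72 ≡ 7, so v_4 = 7^{−1} = 2 (mod 13).
  i = 5 (α = 10): (10−9)(10−12)(10−7)(10−6) = 1·(−2)·3·4 = −24 ≡ 2, so v_5 = 2^{−1} = 7 (mod 13).
  v = [8, 6, 3, 2, 7].
Step 2: syndromes of r = [6, 7, 0, 10, 9] (all sums mod 13).
  S_0 = Σ v_i r_i = 8·6 + 6·7 + 3·0 + 2·10 + 7·9 = 173 ≡ 4.
  S_1 = Σ v_i α_i r_i = 8·9·6 + 6·12·7 + 3·7·0 + 2·6·10 + 7·10·9 = 1686 ≡ 9.
  α_i^2 mod 13 = [3, 1, 10, 10, 9].
  S_2 = Σ v_i α_i^2 r_i = 8·3·6 + 6·1·7 + 3·10·0 + 2·10·10 + 7·9·9 = 953 ≡ 4.
  S = (4, 9, 4) ≠ 0, so r is not a codeword (an error is present).
Step 3: locate the error. For a single error e at position i, S_ℓ = v_i·e·α_i^ℓ, so α_err = S_1/S_0.
  S_0^{−1} = 4^{−1} = 10 (mod 13), so α_err = 9·10 = 90 ≡ 12 = α_2. Error position i = 2.
  Consistency check: S_2/S_1 = 4·3 = 12 ≡ 12 = α_err ✓ (single-error assumption holds).
Step 4: error magnitude e = S_0/v_2 = S_0·∏_{j≠2}(α_2 − α_j) = 4·11 = 44 ≡ 5 (mod 13).
Step 5: correct position 2: c_2 = r_2 − e = 7 − 5 ≡ 2 (mod 13). Hence c = [6, 2, 0, 10, 9].
  Check: interpolating c through the α_i gives m(x) = 5 + 3·x (degree < 2) with m(α_i) = c_i for every i, so c is indeed a codeword.


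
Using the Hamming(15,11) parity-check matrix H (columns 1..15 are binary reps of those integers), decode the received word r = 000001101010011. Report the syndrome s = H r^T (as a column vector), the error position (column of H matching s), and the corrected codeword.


s = (0, 0, 1, 0)^T, error position = 2, corrected codeword c = 010001101010011

Compute s = H r^T mod 2 one row at a time:
  s_1 = 0 + 1 + 0 + 1 + 0 + 0 + 1 + 1 = 4 ≡ 0 (mod 2).
  s_2 = 0 + 0 + 1 + 1 + 0 + 0 + 1 + 1 = 4 ≡ 0 (mod 2).
  s_3 = 0 + 0 + 1 + 1 + 0 + 1 + 1 + 1 = 5 ≡ 1 (mod 2).
  s_4 = 0 + 0 + 0 + 1 + 1 + 1 + 0 + 1 = 4 ≡ 0 (mod 2).
s = (0, 0, 1, 0)^T — this equals column 2 of H (binary 0010), so error is at position 2.
Correct: flip bit 2 of r = 000001101010011 to get c = 010001101010011.


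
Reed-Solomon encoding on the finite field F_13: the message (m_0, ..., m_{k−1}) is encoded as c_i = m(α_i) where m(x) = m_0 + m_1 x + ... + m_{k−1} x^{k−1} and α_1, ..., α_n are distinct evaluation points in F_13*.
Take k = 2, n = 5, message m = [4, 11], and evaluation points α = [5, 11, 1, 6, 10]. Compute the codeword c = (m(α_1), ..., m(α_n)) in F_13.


c = [7, 8, 2, 5, 10]

Message polynomial: m(x) = 4 + 11·x (mod 13).
For each evaluation point α_i, compute m(α_i) mod 13:
  α_1 = 5: Horner steps 11 → 7, so m(5) = 7.
  α_2 = 11: Horner steps 11 → 8, so m(11) = 8.
  α_3 = 1: Horner steps 11 → 2, so m(1) = 2.
  α_4 = 6: Horner steps 11 → 5, so m(6) = 5.
  α_5 = 10: Horner steps 11 → 10, so m(10) = 10.
Codeword c = [7, 8, 2, 5, 10] ∈ F_13^5.


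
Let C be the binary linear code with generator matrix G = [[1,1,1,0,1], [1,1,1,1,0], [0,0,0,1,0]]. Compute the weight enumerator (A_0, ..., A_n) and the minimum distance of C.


Weight distribution: A_0 = 1, A_1 = 2, A_2 = 1, A_3 = 1, A_4 = 2, A_5 = 1. Minimum distance d = 1.

Enumerate all 2^3 = 8 messages m ∈ F_2^3.
For each, compute codeword c = mG in F_2^5, then tally its weight.
  m = 000 → c = 00000, weight = 0.
  m = 100 → c = 11101, weight = 4.
  m = 010 → c = 11110, weight = 4.
  m = 110 → c = 00011, weight = 2.
  m = 001 → c = 00010, weight = 1.
  m = 101 → c = 11111, weight = 5.
  m = 011 → c = 11100, weight = 3.
  m = 111 → c = 00001, weight = 1.
Tally weights:
  weight 0: 1 codewords.
  weight 1: 2 codewords.
  weight 2: 1 codewords.
  weight 3: 1 codewords.
  weight 4: 2 codewords.
  weight 5: 1 codewords.
Minimum distance d = smallest w > 0 with A_w > 0 = 1.
Sanity: Σ A_w = 8 = 2^3 = 8 ✓.


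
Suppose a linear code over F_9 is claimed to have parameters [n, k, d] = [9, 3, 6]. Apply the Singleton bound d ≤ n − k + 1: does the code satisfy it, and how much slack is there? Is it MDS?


Singleton RHS = n − k + 1 = 7, slack = 1, bound satisfied, not MDS.

Singleton bound: d ≤ n − k + 1.
Here n = 9, k = 3, so n − k + 1 = 7.
Given d = 6, check d ≤ 7: YES.
Slack = (n − k + 1) − d = 1.
The code is NOT MDS (slack = 1 > 0).
Description: the claimed parameters are [9, 3, 6]_9; such a code would be non-MDS.


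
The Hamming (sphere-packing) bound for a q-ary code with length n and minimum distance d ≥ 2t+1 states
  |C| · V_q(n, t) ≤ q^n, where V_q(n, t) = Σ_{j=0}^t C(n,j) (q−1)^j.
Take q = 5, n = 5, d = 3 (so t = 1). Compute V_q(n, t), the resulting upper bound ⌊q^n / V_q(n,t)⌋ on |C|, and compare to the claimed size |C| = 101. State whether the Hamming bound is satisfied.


V_q(n, t) = 21, q^n = 3125, Hamming bound = 148, |C| = 101 ≤ bound (satisfied).

Step 1: Compute V_q(n, t) = Σ_{j=0}^1 C(n, j) (q−1)^j.
  j = 0: C(5,0)·(4)^0 = 1·1 = 1.
  j = 1: C(5,1)·(4)^1 = 5·4 = 20.
  V_q(n, t) = 1 + 20 = 21.
Step 2: q^n = 5^5 = 3125.
Step 3: Hamming bound ⌊q^n / V_q(n,t)⌋ = ⌊3125/21⌋ = 148.
Step 4: Compare |C| = 101 to 148: satisfied.
The claimed |C| lies below the Hamming bound.


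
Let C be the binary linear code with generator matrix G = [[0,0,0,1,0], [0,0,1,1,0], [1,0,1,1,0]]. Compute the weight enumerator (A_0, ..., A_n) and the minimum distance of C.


Weight distribution: A_0 = 1, A_1 = 3, A_2 = 3, A_3 = 1. Minimum distance d = 1.

Enumerate all 2^3 = 8 messages m ∈ F_2^3.
For each, compute codeword c = mG in F_2^5, then tally its weight.
  m = 000 → c = 00000, weight = 0.
  m = 100 → c = 00010, weight = 1.
  m = 010 → c = 00110, weight = 2.
  m = 110 → c = 00100, weight = 1.
  m = 001 → c = 10110, weight = 3.
  m = 101 → c = 10100, weight = 2.
  m = 011 → c = 10000, weight = 1.
  m = 111 → c = 10010, weight = 2.
Tally weights:
  weight 0: 1 codewords.
  weight 1: 3 codewords.
  weight 2: 3 codewords.
  weight 3: 1 codewords.
Minimum distance d = smallest w > 0 with A_w > 0 = 1.
Sanity: Σ A_w = 8 = 2^3 = 8 ✓.


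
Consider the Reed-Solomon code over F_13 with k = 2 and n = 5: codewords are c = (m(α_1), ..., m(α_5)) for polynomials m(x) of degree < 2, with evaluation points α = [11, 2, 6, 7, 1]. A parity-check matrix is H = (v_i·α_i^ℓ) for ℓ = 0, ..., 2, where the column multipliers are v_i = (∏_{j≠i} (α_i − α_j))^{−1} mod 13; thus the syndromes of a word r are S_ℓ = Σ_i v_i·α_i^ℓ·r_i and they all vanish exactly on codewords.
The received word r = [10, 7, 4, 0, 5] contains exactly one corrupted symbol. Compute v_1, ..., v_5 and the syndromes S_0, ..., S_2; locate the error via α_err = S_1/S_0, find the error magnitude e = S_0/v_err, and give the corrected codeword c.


S = (7, 7, 7), error at position 5, error magnitude e = 7, c = [10, 7, 4, 0, 11].

Step 1: column multipliers v_i = (∏_{j≠i}(α_i − α_j))^{−1} mod 13.
  i = 1 (α = 11): (11−2)(11−6)(11−7)(11−1) = 9·5·4·10 = 1800 ≡ 6, so v_1 = 6^{−1} = 11 (mod 13).
  i = 2 (α = 2): (2−11)(2−6)(2−7)(2−1) = (−9)·(−4)·(−5)·1 = −180 ≡ 2, so v_2 = 2^{−1} = 7 (mod 13).
  i = 3 (α = 6): (6−11)(6−2)(6−7)(6−1) = (−5)·4·(−1)·5 = 100 ≡ 9, so v_3 = 9^{−1} = 3 (mod 13).
  i = 4 (α = 7): (7−11)(7−2)(7−6)(7−1) = (−4)·5·1·6 = −120 ≡ 10, so v_4 = 10^{−1} = 4 (mod 13).
  i = 5 (α = 1): (1−11)(1−2)(1−6)(1−7) = (−10)·(−1)·(−5)·(−6) = 300 ≡ 1, so v_5 = 1^{−1} = 1 (mod 13).
  v = [11, 7, 3, 4, 1].
Step 2: syndromes of r = [10, 7, 4, 0, 5] (all sums mod 13).
  S_0 = Σ v_i r_i = 11·10 + 7·7 + 3·4 + 4·0 + 1·5 = 176 ≡ 7.
  S_1 = Σ v_i α_i r_i = 11·11·10 + 7·2·7 + 3·6·4 + 4·7·0 + 1·1·5 = 1385 ≡ 7.
  α_i^2 mod 13 = [4, 4, 10, 10, 1].
  S_2 = Σ v_i α_i^2 r_i = 11·4·10 + 7·4·7 + 3·10·4 + 4·10·0 + 1·1·5 = 761 ≡ 7.
  S = (7, 7, 7) ≠ 0, so r is not a codeword (an error is present).
Step 3: locate the error. For a single error e at position i, S_ℓ = v_i·e·α_i^ℓ, so α_err = S_1/S_0.
  S_0^{−1} = 7^{−1} = 2 (mod 13), so α_err = 7·2 = 14 ≡ 1 = α_5. Error position i = 5.
  Consistency check: S_2/S_1 = 7·2 = 14 ≡ 1 = α_err ✓ (single-error assumption holds).
Step 4: error magnitude e = S_0/v_5 = S_0·∏_{j≠5}(α_5 − α_j) = 7·1 = 7 ≡ 7 (mod 13).
Step 5: correct position 5: c_5 = r_5 − e = 5 − 7 ≡ 11 (mod 13). Hence c = [10, 7, 4, 0, 11].
  Check: interpolating c through the α_i gives m(x) = 2 + 9·x (degree < 2) with m(α_i) = c_i for every i, so c is indeed a codeword.


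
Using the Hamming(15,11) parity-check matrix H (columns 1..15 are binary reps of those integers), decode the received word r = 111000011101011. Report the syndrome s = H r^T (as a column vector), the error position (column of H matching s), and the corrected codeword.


s = (0, 1, 1, 0)^T, error position = 6, corrected codeword c = 111001011101011

Compute s = H r^T mod 2 one row at a time:
  s_1 = 1 + 1 + 1 + 0 + 1 + 0 + 1 + 1 = 6 ≡ 0 (mod 2).
  s_2 = 0 + 0 + 0 + 0 + 1 + 0 + 1 + 1 = 3 ≡ 1 (mod 2).
  s_3 = 1 + 1 + 0 + 0 + 1 + 0 + 1 + 1 = 5 ≡ 1 (mod 2).
  s_4 = 1 + 1 + 0 + 0 + 1 + 0 + 0 + 1 = 4 ≡ 0 (mod 2).
s = (0, 1, 1, 0)^T — this equals column 6 of H (binary 0110), so error is at position 6.
Correct: flip bit 6 of r = 111000011101011 to get c = 111001011101011.


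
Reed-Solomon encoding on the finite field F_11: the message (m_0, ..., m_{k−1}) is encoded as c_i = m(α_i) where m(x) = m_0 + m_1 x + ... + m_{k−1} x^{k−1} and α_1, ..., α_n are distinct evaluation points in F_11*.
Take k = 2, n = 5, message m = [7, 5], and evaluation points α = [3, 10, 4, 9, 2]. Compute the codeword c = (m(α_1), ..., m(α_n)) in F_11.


c = [0, 2, 5, 8, 6]

Message polynomial: m(x) = 7 + 5·x (mod 11).
For each evaluation point α_i, compute m(α_i) mod 11:
  α_1 = 3: Horner steps 5 → 0, so m(3) = 0.
  α_2 = 10: Horner steps 5 → 2, so m(10) = 2.
  α_3 = 4: Horner steps 5 → 5, so m(4) = 5.
  α_4 = 9: Horner steps 5 → 8, so m(9) = 8.
  α_5 = 2: Horner steps 5 → 6, so m(2) = 6.
Codeword c = [0, 2, 5, 8, 6] ∈ F_11^5.


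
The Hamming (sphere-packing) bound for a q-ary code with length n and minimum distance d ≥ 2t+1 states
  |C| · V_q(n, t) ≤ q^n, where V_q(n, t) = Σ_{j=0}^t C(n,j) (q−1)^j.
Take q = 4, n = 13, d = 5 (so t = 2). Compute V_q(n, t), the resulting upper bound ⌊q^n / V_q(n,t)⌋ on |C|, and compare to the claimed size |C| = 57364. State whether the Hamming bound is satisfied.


V_q(n, t) = 742, q^n = 67108864, Hamming bound = 90443, |C| = 57364 ≤ bound (satisfied).

Step 1: Compute V_q(n, t) = Σ_{j=0}^2 C(n, j) (q−1)^j.
  j = 0: C(13,0)·(3)^0 = 1·1 = 1.
  j = 1: C(13,1)·(3)^1 = 13·3 = 39.
  j = 2: C(13,2)·(3)^2 = 78·9 = 702.
  V_q(n, t) = 1 + 39 + 702 = 742.
Step 2: q^n = 4^13 = 67108864.
Step 3: Hamming bound ⌊q^n / V_q(n,t)⌋ = ⌊67108864/742⌋ = 90443.
Step 4: Compare |C| = 57364 to 90443: satisfied.
The claimed |C| lies below the Hamming bound.


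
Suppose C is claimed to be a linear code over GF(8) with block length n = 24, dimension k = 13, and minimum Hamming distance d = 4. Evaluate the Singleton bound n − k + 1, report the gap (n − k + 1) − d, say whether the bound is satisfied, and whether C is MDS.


Singleton RHS = n − k + 1 = 12, slack = 8, bound satisfied, not MDS.

Singleton bound: d ≤ n − k + 1.
Here n = 24, k = 13, so n − k + 1 = 12.
Given d = 4, check d ≤ 12: YES.
Slack = (n − k + 1) − d = 8.
The code is NOT MDS (slack = 8 > 0).
Description: the claimed parameters are [24, 13, 4]_8; such a code would be non-MDS.


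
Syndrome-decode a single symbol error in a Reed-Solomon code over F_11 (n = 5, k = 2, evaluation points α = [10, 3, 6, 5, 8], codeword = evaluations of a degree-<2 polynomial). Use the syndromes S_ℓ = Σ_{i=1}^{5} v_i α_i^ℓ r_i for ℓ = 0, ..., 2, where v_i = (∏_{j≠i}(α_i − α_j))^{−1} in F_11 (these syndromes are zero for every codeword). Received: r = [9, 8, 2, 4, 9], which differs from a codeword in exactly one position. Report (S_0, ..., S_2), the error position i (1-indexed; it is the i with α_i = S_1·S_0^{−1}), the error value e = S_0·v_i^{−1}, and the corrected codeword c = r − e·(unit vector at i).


S = (3, 8, 3), error at position 1, error magnitude e = 4, c = [5, 8, 2, 4, 9].

Step 1: column multipliers v_i = (∏_{j≠i}(α_i − α_j))^{−1} mod 11.
  i = 1 (α = 10): (10−3)(10−6)(10−5)(10−8) = 7·4·5·2 = 280 ≡ 5, so v_1 = 5^{−1} = 9 (mod 11).
  i = 2 (α = 3): (3−10)(3−6)(3−5)(3−8) = (−7)·(−3)·(−2)·(−5) = 210 ≡ 1, so v_2 = 1^{−1} = 1 (mod 11).
  i = 3 (α = 6): (6−10)(6−3)(6−5)(6−8) = (−4)·3·1·(−2) = 24 ≡ 2, so v_3 = 2^{−1} = 6 (mod 11).
  i = 4 (α = 5): (5−10)(5−3)(5−6)(5−8) = (−5)·2·(−1)·(−3) = −30 ≡ 3, so v_4 = 3^{−1} = 4 (mod 11).
  i = 5 (α = 8): (8−10)(8−3)(8−6)(8−5) = (−2)·5·2·3 = −60 ≡ 6, so v_5 = 6^{−1} = 2 (mod 11).
  v = [9, 1, 6, 4, 2].
Step 2: syndromes of r = [9, 8, 2, 4, 9] (all sums mod 11).
  S_0 = Σ v_i r_i = 9·9 + 1·8 + 6·2 + 4·4 + 2·9 = 135 ≡ 3.
  S_1 = Σ v_i α_i r_i = 9·10·9 + 1·3·8 + 6·6·2 + 4·5·4 + 2·8·9 = 1130 ≡ 8.
  α_i^2 mod 11 = [1, 9, 3, 3, 9].
  S_2 = Σ v_i α_i^2 r_i = 9·1·9 + 1·9·8 + 6·3·2 + 4·3·4 + 2·9·9 = 399 ≡ 3.
  S = (3, 8, 3) ≠ 0, so r is not a codeword (an error is present).
Step 3: locate the error. For a single error e at position i, S_ℓ = v_i·e·α_i^ℓ, so α_err = S_1/S_0.
  S_0^{−1} = 3^{−1} = 4 (mod 11), so α_err = 8·4 = 32 ≡ 10 = α_1. Error position i = 1.
  Consistency check: S_2/S_1 = 3·7 = 21 ≡ 10 = α_err ✓ (single-error assumption holds).
Step 4: error magnitude e = S_0/v_1 = S_0·∏_{j≠1}(α_1 − α_j) = 3·5 = 15 ≡ 4 (mod 11).
Step 5: correct position 1: c_1 = r_1 − e = 9 − 4 ≡ 5 (mod 11). Hence c = [5, 8, 2, 4, 9].
  Check: interpolating c through the α_i gives m(x) = 3 + 9·x (degree < 2) with m(α_i) = c_i for every i, so c is indeed a codeword.


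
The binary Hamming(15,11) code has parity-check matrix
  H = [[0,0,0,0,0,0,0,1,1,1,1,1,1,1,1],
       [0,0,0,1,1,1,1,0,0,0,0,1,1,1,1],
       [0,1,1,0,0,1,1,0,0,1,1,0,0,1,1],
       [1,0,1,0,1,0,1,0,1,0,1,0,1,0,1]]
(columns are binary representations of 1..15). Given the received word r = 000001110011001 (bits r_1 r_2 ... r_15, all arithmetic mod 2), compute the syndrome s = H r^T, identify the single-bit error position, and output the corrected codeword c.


s = (0, 0, 0, 1)^T, error position = 1, corrected codeword c = 100001110011001

Compute s = H r^T mod 2 one row at a time:
  s_1 = 1 + 0 + 0 + 1 + 1 + 0 + 0 + 1 = 4 ≡ 0 (mod 2).
  s_2 = 0 + 0 + 1 + 1 + 1 + 0 + 0 + 1 = 4 ≡ 0 (mod 2).
  s_3 = 0 + 0 + 1 + 1 + 0 + 1 + 0 + 1 = 4 ≡ 0 (mod 2).
  s_4 = 0 + 0 + 0 + 1 + 0 + 1 + 0 + 1 = 3 ≡ 1 (mod 2).
s = (0, 0, 0, 1)^T — this equals column 1 of H (binary 0001), so error is at position 1.
Correct: flip bit 1 of r = 000001110011001 to get c = 100001110011001.


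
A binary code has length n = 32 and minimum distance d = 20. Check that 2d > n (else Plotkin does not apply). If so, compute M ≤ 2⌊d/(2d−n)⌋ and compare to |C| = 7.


Plotkin bound M ≤ 4; given |C| = 7 > bound (violated).

Check applicability: 2d = 40, n = 32.
2d − n = 8 > 0, so Plotkin applies.
Compute d/(2d−n) = 20/8 ≈ 2.5000.
⌊d/(2d−n)⌋ = 2.
Plotkin bound: M ≤ 2·2 = 4.
Given |C| = 7, check: VIOLATED.
This |C| is above the Plotkin bound, so no binary code with n = 32, d = 20 and 7 codewords exists.


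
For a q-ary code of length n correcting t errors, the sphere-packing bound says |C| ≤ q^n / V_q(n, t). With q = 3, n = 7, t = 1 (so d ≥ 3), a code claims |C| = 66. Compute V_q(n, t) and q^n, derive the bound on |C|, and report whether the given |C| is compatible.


V_q(n, t) = 15, q^n = 2187, Hamming bound = 145, |C| = 66 ≤ bound (satisfied).

Step 1: Compute V_q(n, t) = Σ_{j=0}^1 C(n, j) (q−1)^j.
  j = 0: C(7,0)·(2)^0 = 1·1 = 1.
  j = 1: C(7,1)·(2)^1 = 7·2 = 14.
  V_q(n, t) = 1 + 14 = 15.
Step 2: q^n = 3^7 = 2187.
Step 3: Hamming bound ⌊q^n / V_q(n,t)⌋ = ⌊2187/15⌋ = 145.
Step 4: Compare |C| = 66 to 145: satisfied.
The claimed |C| lies below the Hamming bound.


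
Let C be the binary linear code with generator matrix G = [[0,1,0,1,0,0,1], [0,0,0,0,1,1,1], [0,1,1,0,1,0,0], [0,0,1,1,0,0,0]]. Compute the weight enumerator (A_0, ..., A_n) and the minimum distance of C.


Weight distribution: A_0 = 1, A_1 = 1, A_2 = 2, A_3 = 6, A_4 = 5, A_5 = 1. Minimum distance d = 1.

Enumerate all 2^4 = 16 messages m ∈ F_2^4.
For each, compute codeword c = mG in F_2^7, then tally its weight.
  m = 0000 → c = 0000000, weight = 0.
  m = 1000 → c = 0101001, weight = 3.
  m = 0100 → c = 0000111, weight = 3.
  m = 1100 → c = 0101110, weight = 4.
  m = 0010 → c = 0110100, weight = 3.
  m = 1010 → c = 0011101, weight = 4.
  m = 0110 → c = 0110011, weight = 4.
  m = 1110 → c = 0011010, weight = 3.
  m = 0001 → c = 0011000, weight = 2.
  m = 1001 → c = 0110001, weight = 3.
  m = 0101 → c = 0011111, weight = 5.
  m = 1101 → c = 0110110, weight = 4.
  m = 0011 → c = 0101100, weight = 3.
  m = 1011 → c = 0000101, weight = 2.
  m = 0111 → c = 0101011, weight = 4.
  m = 1111 → c = 0000010, weight = 1.
Tally weights:
  weight 0: 1 codewords.
  weight 1: 1 codewords.
  weight 2: 2 codewords.
  weight 3: 6 codewords.
  weight 4: 5 codewords.
  weight 5: 1 codewords.
Minimum distance d = smallest w > 0 with A_w > 0 = 1.
Sanity: Σ A_w = 16 = 2^4 = 16 ✓.


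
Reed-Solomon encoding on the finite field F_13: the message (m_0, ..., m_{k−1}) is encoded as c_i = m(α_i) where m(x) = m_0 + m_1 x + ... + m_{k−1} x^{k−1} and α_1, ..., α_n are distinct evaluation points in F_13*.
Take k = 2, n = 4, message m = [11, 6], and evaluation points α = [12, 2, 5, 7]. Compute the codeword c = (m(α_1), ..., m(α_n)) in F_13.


c = [5, 10, 2, 1]

Message polynomial: m(x) = 11 + 6·x (mod 13).
For each evaluation point α_i, compute m(α_i) mod 13:
  α_1 = 12: Horner steps 6 → 5, so m(12) = 5.
  α_2 = 2: Horner steps 6 → 10, so m(2) = 10.
  α_3 = 5: Horner steps 6 → 2, so m(5) = 2.
  α_4 = 7: Horner steps 6 → 1, so m(7) = 1.
Codeword c = [5, 10, 2, 1] ∈ F_13^4.


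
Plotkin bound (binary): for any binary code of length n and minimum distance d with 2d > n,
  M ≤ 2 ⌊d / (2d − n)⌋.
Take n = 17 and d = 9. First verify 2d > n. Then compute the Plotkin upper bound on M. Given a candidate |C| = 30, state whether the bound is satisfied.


Plotkin bound M ≤ 18; given |C| = 30 > bound (violated).

Check applicability: 2d = 18, n = 17.
2d − n = 1 > 0, so Plotkin applies.
Compute d/(2d−n) = 9/1 ≈ 9.0000.
⌊d/(2d−n)⌋ = 9.
Plotkin bound: M ≤ 2·9 = 18.
Given |C| = 30, check: VIOLATED.
This |C| is above the Plotkin bound, so no binary code with n = 17, d = 9 and 30 codewords exists.


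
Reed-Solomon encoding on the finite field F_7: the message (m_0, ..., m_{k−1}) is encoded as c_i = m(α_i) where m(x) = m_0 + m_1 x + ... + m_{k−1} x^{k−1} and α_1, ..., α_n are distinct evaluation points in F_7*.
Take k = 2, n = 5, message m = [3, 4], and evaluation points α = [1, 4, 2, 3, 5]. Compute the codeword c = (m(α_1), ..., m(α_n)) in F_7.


c = [0, 5, 4, 1, 2]

Message polynomial: m(x) = 3 + 4·x (mod 7).
For each evaluation point α_i, compute m(α_i) mod 7:
  α_1 = 1: Horner steps 4 → 0, so m(1) = 0.
  α_2 = 4: Horner steps 4 → 5, so m(4) = 5.
  α_3 = 2: Horner steps 4 → 4, so m(2) = 4.
  α_4 = 3: Horner steps 4 → 1, so m(3) = 1.
  α_5 = 5: Horner steps 4 → 2, so m(5) = 2.
Codeword c = [0, 5, 4, 1, 2] ∈ F_7^5.


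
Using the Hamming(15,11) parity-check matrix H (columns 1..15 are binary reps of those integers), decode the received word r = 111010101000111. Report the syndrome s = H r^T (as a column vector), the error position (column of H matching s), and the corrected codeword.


s = (0, 1, 1, 1)^T, error position = 7, corrected codeword c = 111010001000111

Compute s = H r^T mod 2 one row at a time:
  s_1 = 0 + 1 + 0 + 0 + 0 + 1 + 1 + 1 = 4 ≡ 0 (mod 2).
  s_2 = 0 + 1 + 0 + 1 + 0 + 1 + 1 + 1 = 5 ≡ 1 (mod 2).
  s_3 = 1 + 1 + 0 + 1 + 0 + 0 + 1 + 1 = 5 ≡ 1 (mod 2).
  s_4 = 1 + 1 + 1 + 1 + 1 + 0 + 1 + 1 = 7 ≡ 1 (mod 2).
s = (0, 1, 1, 1)^T — this equals column 7 of H (binary 0111), so error is at position 7.
Correct: flip bit 7 of r = 111010101000111 to get c = 111010001000111.


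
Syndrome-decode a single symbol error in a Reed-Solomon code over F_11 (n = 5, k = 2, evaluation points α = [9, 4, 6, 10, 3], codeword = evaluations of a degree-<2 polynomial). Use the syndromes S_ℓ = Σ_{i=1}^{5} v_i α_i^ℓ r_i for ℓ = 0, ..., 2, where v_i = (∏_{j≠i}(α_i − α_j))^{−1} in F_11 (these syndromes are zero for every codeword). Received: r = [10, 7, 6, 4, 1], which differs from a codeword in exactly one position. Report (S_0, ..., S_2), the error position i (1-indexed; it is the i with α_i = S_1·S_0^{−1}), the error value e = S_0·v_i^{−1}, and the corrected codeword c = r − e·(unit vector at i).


S = (2, 6, 7), error at position 5, error magnitude e = 10, c = [10, 7, 6, 4, 2].

Step 1: column multipliers v_i = (∏_{j≠i}(α_i − α_j))^{−1} mod 11.
  i = 1 (α = 9): (9−4)(9−6)(9−10)(9−3) = 5·3·(−1)·6 = −90 ≡ 9, so v_1 = 9^{−1} = 5 (mod 11).
  i = 2 (α = 4): (4−9)(4−6)(4−10)(4−3) = (−5)·(−2)·(−6)·1 = −60 ≡ 6, so v_2 = 6^{−1} = 2 (mod 11).
  i = 3 (α = 6): (6−9)(6−4)(6−10)(6−3) = (−3)·2·(−4)·3 = 72 ≡ 6, so v_3 = 6^{−1} = 2 (mod 11).
  i = 4 (α = 10): (10−9)(10−4)(10−6)(10−3) = 1·6·4·7 = 168 ≡ 3, so v_4 = 3^{−1} = 4 (mod 11).
  i = 5 (α = 3): (3−9)(3−4)(3−6)(3−10) = (−6)·(−1)·(−3)·(−7) = 126 ≡ 5, so v_5 = 5^{−1} = 9 (mod 11).
  v = [5, 2, 2, 4, 9].
Step 2: syndromes of r = [10, 7, 6, 4, 1] (all sums mod 11).
  S_0 = Σ v_i r_i = 5·10 + 2·7 + 2·6 + 4·4 + 9·1 = 101 ≡ 2.
  S_1 = Σ v_i α_i r_i = 5·9·10 + 2·4·7 + 2·6·6 + 4·10·4 + 9·3·1 = 765 ≡ 6.
  α_i^2 mod 11 = [4, 5, 3, 1, 9].
  S_2 = Σ v_i α_i^2 r_i = 5·4·10 + 2·5·7 + 2·3·6 + 4·1·4 + 9·9·1 = 403 ≡ 7.
  S = (2, 6, 7) ≠ 0, so r is not a codeword (an error is present).
Step 3: locate the error. For a single error e at position i, S_ℓ = v_i·e·α_i^ℓ, so α_err = S_1/S_0.
  S_0^{−1} = 2^{−1} = 6 (mod 11), so α_err = 6·6 = 36 ≡ 3 = α_5. Error position i = 5.
  Consistency check: S_2/S_1 = 7·2 = 14 ≡ 3 = α_err ✓ (single-error assumption holds).
Step 4: error magnitude e = S_0/v_5 = S_0·∏_{j≠5}(α_5 − α_j) = 2·5 = 10 ≡ 10 (mod 11).
Step 5: correct position 5: c_5 = r_5 − e = 1 − 10 ≡ 2 (mod 11). Hence c = [10, 7, 6, 4, 2].
  Check: interpolating c through the α_i gives m(x) = 9 + 5·x (degree < 2) with m(α_i) = c_i for every i, so c is indeed a codeword.


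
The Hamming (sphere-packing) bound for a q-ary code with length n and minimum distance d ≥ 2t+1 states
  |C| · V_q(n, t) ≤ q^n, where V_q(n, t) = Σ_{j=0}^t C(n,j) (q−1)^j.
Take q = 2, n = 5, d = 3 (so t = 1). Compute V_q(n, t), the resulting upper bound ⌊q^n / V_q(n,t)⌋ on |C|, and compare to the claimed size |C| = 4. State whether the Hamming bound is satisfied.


V_q(n, t) = 6, q^n = 32, Hamming bound = 5, |C| = 4 ≤ bound (satisfied).

Step 1: Compute V_q(n, t) = Σ_{j=0}^1 C(n, j) (q−1)^j.
  j = 0: C(5,0)·(1)^0 = 1·1 = 1.
  j = 1: C(5,1)·(1)^1 = 5·1 = 5.
  V_q(n, t) = 1 + 5 = 6.
Step 2: q^n = 2^5 = 32.
Step 3: Hamming bound ⌊q^n / V_q(n,t)⌋ = ⌊32/6⌋ = 5.
Step 4: Compare |C| = 4 to 5: satisfied.
The claimed |C| lies below the Hamming bound.


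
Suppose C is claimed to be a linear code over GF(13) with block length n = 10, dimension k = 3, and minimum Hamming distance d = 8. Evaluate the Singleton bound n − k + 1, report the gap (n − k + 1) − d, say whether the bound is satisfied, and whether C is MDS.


Singleton RHS = n − k + 1 = 8, slack = 0, bound satisfied, MDS.

Singleton bound: d ≤ n − k + 1.
Here n = 10, k = 3, so n − k + 1 = 8.
Given d = 8, check d ≤ 8: YES.
Slack = (n − k + 1) − d = 0.
The code is MDS (slack = 0).
Description: the claimed parameters are [10, 3, 8]_13; such a code would be MDS (meets Singleton bound).


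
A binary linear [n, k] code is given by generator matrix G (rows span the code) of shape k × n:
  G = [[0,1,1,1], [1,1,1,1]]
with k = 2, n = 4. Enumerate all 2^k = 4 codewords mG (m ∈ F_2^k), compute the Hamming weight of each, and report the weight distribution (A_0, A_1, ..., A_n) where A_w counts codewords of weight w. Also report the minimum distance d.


Weight distribution: A_0 = 1, A_1 = 1, A_3 = 1, A_4 = 1. Minimum distance d = 1.

Enumerate all 2^2 = 4 messages m ∈ F_2^2.
For each, compute codeword c = mG in F_2^4, then tally its weight.
  m = 00 → c = 0000, weight = 0.
  m = 10 → c = 0111, weight = 3.
  m = 01 → c = 1111, weight = 4.
  m = 11 → c = 1000, weight = 1.
Tally weights:
  weight 0: 1 codewords.
  weight 1: 1 codewords.
  weight 3: 1 codewords.
  weight 4: 1 codewords.
Minimum distance d = smallest w > 0 with A_w > 0 = 1.
Sanity: Σ A_w = 4 = 2^2 = 4 ✓.


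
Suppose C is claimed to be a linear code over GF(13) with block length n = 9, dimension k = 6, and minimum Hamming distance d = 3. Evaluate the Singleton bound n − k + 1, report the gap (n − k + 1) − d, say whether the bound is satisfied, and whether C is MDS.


Singleton RHS = n − k + 1 = 4, slack = 1, bound satisfied, not MDS.

Singleton bound: d ≤ n − k + 1.
Here n = 9, k = 6, so n − k + 1 = 4.
Given d = 3, check d ≤ 4: YES.
Slack = (n − k + 1) − d = 1.
The code is NOT MDS (slack = 1 > 0).
Description: the claimed parameters are [9, 6, 3]_13; such a code would be non-MDS.


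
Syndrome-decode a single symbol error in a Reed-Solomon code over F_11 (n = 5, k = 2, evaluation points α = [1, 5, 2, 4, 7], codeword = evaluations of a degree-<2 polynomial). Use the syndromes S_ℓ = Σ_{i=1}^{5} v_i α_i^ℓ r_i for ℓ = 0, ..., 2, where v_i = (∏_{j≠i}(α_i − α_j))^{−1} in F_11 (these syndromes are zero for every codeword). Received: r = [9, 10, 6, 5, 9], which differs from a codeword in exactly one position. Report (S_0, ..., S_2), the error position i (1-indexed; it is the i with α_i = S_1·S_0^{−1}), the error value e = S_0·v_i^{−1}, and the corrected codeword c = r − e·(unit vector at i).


S = (5, 5, 5), error at position 1, error magnitude e = 8, c = [1, 10, 6, 5, 9].

Step 1: column multipliers v_i = (∏_{j≠i}(α_i − α_j))^{−1} mod 11.
  i = 1 (α = 1): (1−5)(1−2)(1−4)(1−7) = (−4)·(−1)·(−3)·(−6) = 72 ≡ 6, so v_1 = 6^{−1} = 2 (mod 11).
  i = 2 (α = 5): (5−1)(5−2)(5−4)(5−7) = 4·3·1·(−2) = −24 ≡ 9, so v_2 = 9^{−1} = 5 (mod 11).
  i = 3 (α = 2): (2−1)(2−5)(2−4)(2−7) = 1·(−3)·(−2)·(−5) = −30 ≡ 3, so v_3 = 3^{−1} = 4 (mod 11).
  i = 4 (α = 4): (4−1)(4−5)(4−2)(4−7) = 3·(−1)·2·(−3) = 18 ≡ 7, so v_4 = 7^{−1} = 8 (mod 11).
  i = 5 (α = 7): (7−1)(7−5)(7−2)(7−4) = 6·2·5·3 = 180 ≡ 4, so v_5 = 4^{−1} = 3 (mod 11).
  v = [2, 5, 4, 8, 3].
Step 2: syndromes of r = [9, 10, 6, 5, 9] (all sums mod 11).
  S_0 = Σ v_i r_i = 2·9 + 5·10 + 4·6 + 8·5 + 3·9 = 159 ≡ 5.
  S_1 = Σ v_i α_i r_i = 2·1·9 + 5·5·10 + 4·2·6 + 8·4·5 + 3·7·9 = 665 ≡ 5.
  α_i^2 mod 11 = [1, 3, 4, 5, 5].
  S_2 = Σ v_i α_i^2 r_i = 2·1·9 + 5·3·10 + 4·4·6 + 8·5·5 + 3·5·9 = 599 ≡ 5.
  S = (5, 5, 5) ≠ 0, so r is not a codeword (an error is present).
Step 3: locate the error. For a single error e at position i, S_ℓ = v_i·e·α_i^ℓ, so α_err = S_1/S_0.
  S_0^{−1} = 5^{−1} = 9 (mod 11), so α_err = 5·9 = 45 ≡ 1 = α_1. Error position i = 1.
  Consistency check: S_2/S_1 = 5·9 = 45 ≡ 1 = α_err ✓ (single-error assumption holds).
Step 4: error magnitude e = S_0/v_1 = S_0·∏_{j≠1}(α_1 − α_j) = 5·6 = 30 ≡ 8 (mod 11).
Step 5: correct position 1: c_1 = r_1 − e = 9 − 8 ≡ 1 (mod 11). Hence c = [1, 10, 6, 5, 9].
  Check: interpolating c through the α_i gives m(x) = 7 + 5·x (degree < 2) with m(α_i) = c_i for every i, so c is indeed a codeword.
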